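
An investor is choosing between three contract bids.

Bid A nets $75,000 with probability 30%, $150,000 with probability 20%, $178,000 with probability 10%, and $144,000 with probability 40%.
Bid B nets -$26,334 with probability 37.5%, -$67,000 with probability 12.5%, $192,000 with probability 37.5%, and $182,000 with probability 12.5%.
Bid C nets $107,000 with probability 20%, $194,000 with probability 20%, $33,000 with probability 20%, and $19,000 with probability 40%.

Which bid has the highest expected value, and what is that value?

Bid A ($127,900)

Bid A = 0.3 × 75000 + 0.2 × 150000 + 0.1 × 178000 + 0.4 × 144000 = 22500 + 30000 + 17800 + 57600 = 127900
Bid B = 0.375 × (-26334) + 0.125 × (-67000) + 0.375 × 192000 + 0.125 × 182000 = -9875.25 − 8375 + 72000 + 22750 = 76499.75
Bid C = 0.2 × 107000 + 0.2 × 194000 + 0.2 × 33000 + 0.4 × 19000 = 21400 + 38800 + 6600 + 7600 = 74400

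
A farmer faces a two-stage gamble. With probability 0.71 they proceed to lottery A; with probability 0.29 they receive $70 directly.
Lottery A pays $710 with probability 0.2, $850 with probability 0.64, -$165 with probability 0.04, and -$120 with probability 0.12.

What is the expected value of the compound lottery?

EV(A) = 0.2 × 710 + 0.64 × 850 + 0.04 × (-165) + 0.12 × (-120) = 142 + 544 − 6.6 − 14.4 = 665
Branch B: 70 (certain)
Overall = 0.71 × 665 + 0.29 × 70 = 472.15 + 20.3 = 492.45

$492.45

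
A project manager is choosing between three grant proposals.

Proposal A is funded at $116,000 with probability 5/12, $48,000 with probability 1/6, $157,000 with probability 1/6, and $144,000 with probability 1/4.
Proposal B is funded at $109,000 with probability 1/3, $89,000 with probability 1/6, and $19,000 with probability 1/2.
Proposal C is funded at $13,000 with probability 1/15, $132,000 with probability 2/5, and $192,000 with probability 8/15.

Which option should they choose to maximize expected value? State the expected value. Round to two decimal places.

Proposal C ($156,066.67)

Proposal A = 5/12 × 116000 + 1/6 × 48000 + 1/6 × 157000 + 1/4 × 144000 = 48333.3333 + 8000 + 26166.6667 + 36000 = 118500
Proposal B = 1/3 × 109000 + 1/6 × 89000 + 1/2 × 19000 = 36333.3333 + 14833.3333 + 9500 = 60666.6667
Proposal C = 1/15 × 13000 + 2/5 × 132000 + 8/15 × 192000 = 866.6667 + 52800 + 102400 = 156066.6667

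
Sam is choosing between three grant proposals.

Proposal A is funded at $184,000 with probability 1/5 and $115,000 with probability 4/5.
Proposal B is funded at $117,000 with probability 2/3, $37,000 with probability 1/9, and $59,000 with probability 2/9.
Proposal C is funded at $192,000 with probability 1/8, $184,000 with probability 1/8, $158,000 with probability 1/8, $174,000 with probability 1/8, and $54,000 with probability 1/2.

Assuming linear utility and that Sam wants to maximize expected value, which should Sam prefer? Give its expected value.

Proposal A ($128,800)

Proposal A = 1/5 × 184000 + 4/5 × 115000 = 36800 + 92000 = 128800
Proposal B = 2/3 × 117000 + 1/9 × 37000 + 2/9 × 59000 = 78000 + 4111.1111 + 13111.1111 = 95222.2222
Proposal C = 1/8 × 192000 + 1/8 × 184000 + 1/8 × 158000 + 1/8 × 174000 + 1/2 × 54000 = 24000 + 23000 + 19750 + 21750 + 27000 = 115500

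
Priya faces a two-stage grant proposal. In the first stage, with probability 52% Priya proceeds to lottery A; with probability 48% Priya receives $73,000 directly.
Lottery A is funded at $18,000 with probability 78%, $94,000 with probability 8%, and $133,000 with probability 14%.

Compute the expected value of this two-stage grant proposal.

EV(A) = 0.78 × 18000 + 0.08 × 94000 + 0.14 × 133000 = 14040 + 7520 + 18620 = 40180
Branch B: 73000 (certain)
Overall = 0.52 × 40180 + 0.48 × 73000 = 20893.6 + 35040 = 55933.6

$55,933.60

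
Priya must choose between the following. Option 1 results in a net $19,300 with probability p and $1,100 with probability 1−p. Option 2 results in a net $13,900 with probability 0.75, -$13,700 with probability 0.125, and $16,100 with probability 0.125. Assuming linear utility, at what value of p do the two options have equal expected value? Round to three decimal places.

EV(Option 2) = 0.75 × 13900 + 0.125 × (-13700) + 0.125 × 16100 = 10425 − 1712.5 + 2012.5 = 10725
p·19300 + (1−p)·1100 = 10725
18200p + 1100 = 10725
p = (10725 − 1100) / 18200

p = 0.529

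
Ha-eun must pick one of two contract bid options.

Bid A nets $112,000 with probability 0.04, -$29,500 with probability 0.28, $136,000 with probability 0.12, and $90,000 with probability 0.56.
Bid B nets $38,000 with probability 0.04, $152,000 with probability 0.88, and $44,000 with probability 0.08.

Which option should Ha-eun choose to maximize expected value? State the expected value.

Bid A = 0.04 × 112000 + 0.28 × (-29500) + 0.12 × 136000 + 0.56 × 90000 = 4480 − 8260 + 16320 + 50400 = 62940
Bid B = 0.04 × 38000 + 0.88 × 152000 + 0.08 × 44000 = 1520 + 133760 + 3520 = 138800

Bid B ($138,800)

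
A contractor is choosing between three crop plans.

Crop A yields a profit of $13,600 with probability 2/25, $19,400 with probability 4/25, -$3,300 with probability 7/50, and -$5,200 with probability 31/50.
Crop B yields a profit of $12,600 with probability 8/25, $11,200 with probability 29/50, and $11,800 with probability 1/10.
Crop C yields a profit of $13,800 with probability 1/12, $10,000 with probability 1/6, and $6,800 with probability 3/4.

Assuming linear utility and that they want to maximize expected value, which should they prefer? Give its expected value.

Crop B ($11,708)

Crop A = 2/25 × 13600 + 4/25 × 19400 + 7/50 × (-3300) + 31/50 × (-5200) = 1088 + 3104 − 462 − 3224 = 506
Crop B = 8/25 × 12600 + 29/50 × 11200 + 1/10 × 11800 = 4032 + 6496 + 1180 = 11708
Crop C = 1/12 × 13800 + 1/6 × 10000 + 3/4 × 6800 = 1150 + 1666.6667 + 5100 = 7916.6667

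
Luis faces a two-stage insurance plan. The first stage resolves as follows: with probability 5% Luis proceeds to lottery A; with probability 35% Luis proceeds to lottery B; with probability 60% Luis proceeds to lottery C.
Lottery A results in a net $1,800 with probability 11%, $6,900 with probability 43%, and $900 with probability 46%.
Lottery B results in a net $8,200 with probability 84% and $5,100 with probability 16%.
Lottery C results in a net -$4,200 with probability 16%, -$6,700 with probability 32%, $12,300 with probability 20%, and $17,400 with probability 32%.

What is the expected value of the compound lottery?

EV(A) = 0.11 × 1800 + 0.43 × 6900 + 0.46 × 900 = 198 + 2967 + 414 = 3579
EV(B) = 0.84 × 8200 + 0.16 × 5100 = 6888 + 816 = 7704
EV(C) = 0.16 × (-4200) + 0.32 × (-6700) + 0.2 × 12300 + 0.32 × 17400 = -672 − 2144 + 2460 + 5568 = 5212
Overall = 0.05 × 3579 + 0.35 × 7704 + 0.6 × 5212 = 178.95 + 2696.4 + 3127.2 = 6002.55

$6,002.55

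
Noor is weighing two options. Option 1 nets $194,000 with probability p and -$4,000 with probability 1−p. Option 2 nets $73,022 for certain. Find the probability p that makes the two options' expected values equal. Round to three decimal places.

p·194000 + (1−p)·(-4000) = 73022
198000p − 4000 = 73022
p = (73022 + 4000) / 198000

p = 0.389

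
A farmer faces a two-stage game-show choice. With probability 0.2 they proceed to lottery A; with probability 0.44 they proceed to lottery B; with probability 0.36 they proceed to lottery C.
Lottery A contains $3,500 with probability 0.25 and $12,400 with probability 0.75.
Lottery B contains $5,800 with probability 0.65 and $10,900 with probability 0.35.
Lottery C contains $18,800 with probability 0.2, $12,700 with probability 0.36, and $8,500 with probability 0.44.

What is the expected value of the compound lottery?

$9,718.32

EV(A) = 0.25 × 3500 + 0.75 × 12400 = 875 + 9300 = 10175
EV(B) = 0.65 × 5800 + 0.35 × 10900 = 3770 + 3815 = 7585
EV(C) = 0.2 × 18800 + 0.36 × 12700 + 0.44 × 8500 = 3760 + 4572 + 3740 = 12072
Overall = 0.2 × 10175 + 0.44 × 7585 + 0.36 × 12072 = 2035 + 3337.4 + 4345.92 = 9718.32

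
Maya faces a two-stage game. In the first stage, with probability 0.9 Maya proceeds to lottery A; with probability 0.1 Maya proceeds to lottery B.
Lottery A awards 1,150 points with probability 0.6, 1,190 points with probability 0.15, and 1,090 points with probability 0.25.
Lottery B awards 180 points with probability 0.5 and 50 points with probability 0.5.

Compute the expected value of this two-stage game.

1038.4 points

EV(A) = 0.6 × 1150 + 0.15 × 1190 + 0.25 × 1090 = 690 + 178.5 + 272.5 = 1141
EV(B) = 0.5 × 180 + 0.5 × 50 = 90 + 25 = 115
Overall = 0.9 × 1141 + 0.1 × 115 = 1026.9 + 11.5 = 1038.4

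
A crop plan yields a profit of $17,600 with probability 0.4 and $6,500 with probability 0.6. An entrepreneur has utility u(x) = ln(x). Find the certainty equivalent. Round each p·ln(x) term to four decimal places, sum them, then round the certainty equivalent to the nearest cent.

E[u] = 0.4·ln(17600) + 0.6·ln(6500) = 3.9103 + 5.2677 = 9.1780
CE = e^9.1780 ≈ 9681.77

$9,681.77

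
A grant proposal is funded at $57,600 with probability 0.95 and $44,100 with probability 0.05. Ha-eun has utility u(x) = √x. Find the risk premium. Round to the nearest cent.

E[u] = 0.95·√57600 + 0.05·√44100 = 0.95·240 + 0.05·210 = 238.5
CE = (238.5)² = 56882.25
Risk premium = EV − CE = 56925 − 56882.25 = 42.75

$42.75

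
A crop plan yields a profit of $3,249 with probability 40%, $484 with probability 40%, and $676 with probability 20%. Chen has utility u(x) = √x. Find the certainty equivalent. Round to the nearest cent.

E[u] = 0.4·√3249 + 0.4·√484 + 0.2·√676 = 0.4·57 + 0.4·22 + 0.2·26 = 36.8
CE = (36.8)² = 1354.24

$1,354.24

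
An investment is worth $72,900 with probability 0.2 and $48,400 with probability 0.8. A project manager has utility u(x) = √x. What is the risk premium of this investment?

E[u] = 0.2·√72900 + 0.8·√48400 = 0.2·270 + 0.8·220 = 230
CE = (230)² = 52900
Risk premium = EV − CE = 53300 − 52900 = 400

$400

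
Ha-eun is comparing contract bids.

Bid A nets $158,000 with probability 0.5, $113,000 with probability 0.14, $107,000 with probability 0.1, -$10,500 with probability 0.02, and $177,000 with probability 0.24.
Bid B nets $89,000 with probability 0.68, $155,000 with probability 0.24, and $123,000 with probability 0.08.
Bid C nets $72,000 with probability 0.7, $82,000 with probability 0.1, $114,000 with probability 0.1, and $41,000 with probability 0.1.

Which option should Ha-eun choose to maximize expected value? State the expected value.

Bid A = 0.5 × 158000 + 0.14 × 113000 + 0.1 × 107000 + 0.02 × (-10500) + 0.24 × 177000 = 79000 + 15820 + 10700 − 210 + 42480 = 147790
Bid B = 0.68 × 89000 + 0.24 × 155000 + 0.08 × 123000 = 60520 + 37200 + 9840 = 107560
Bid C = 0.7 × 72000 + 0.1 × 82000 + 0.1 × 114000 + 0.1 × 41000 = 50400 + 8200 + 11400 + 4100 = 74100

Bid A ($147,790)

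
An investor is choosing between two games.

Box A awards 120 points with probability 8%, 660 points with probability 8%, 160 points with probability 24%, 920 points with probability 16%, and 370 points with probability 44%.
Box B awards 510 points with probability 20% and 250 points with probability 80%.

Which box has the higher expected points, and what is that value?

Box A (410.8 points)

Box A = 0.08 × 120 + 0.08 × 660 + 0.24 × 160 + 0.16 × 920 + 0.44 × 370 = 9.6 + 52.8 + 38.4 + 147.2 + 162.8 = 410.8
Box B = 0.2 × 510 + 0.8 × 250 = 102 + 200 = 302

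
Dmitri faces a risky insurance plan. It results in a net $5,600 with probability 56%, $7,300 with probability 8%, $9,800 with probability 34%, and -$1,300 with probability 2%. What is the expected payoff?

EV = 0.56 × 5600 + 0.08 × 7300 + 0.34 × 9800 + 0.02 × (-1300) = 3136 + 584 + 3332 − 26 = 7026

$7,026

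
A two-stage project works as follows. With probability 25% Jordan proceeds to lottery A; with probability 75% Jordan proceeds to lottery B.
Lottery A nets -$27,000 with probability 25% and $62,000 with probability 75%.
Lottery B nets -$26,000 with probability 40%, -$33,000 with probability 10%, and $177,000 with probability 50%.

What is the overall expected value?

$66,037.50

EV(A) = 0.25 × (-27000) + 0.75 × 62000 = -6750 + 46500 = 39750
EV(B) = 0.4 × (-26000) + 0.1 × (-33000) + 0.5 × 177000 = -10400 − 3300 + 88500 = 74800
Overall = 0.25 × 39750 + 0.75 × 74800 = 9937.5 + 56100 = 66037.5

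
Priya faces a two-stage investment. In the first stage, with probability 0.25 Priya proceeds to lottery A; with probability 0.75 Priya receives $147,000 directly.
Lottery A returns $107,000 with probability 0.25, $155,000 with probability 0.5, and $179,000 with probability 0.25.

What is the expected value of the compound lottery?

$147,500

EV(A) = 0.25 × 107000 + 0.5 × 155000 + 0.25 × 179000 = 26750 + 77500 + 44750 = 149000
Branch B: 147000 (certain)
Overall = 0.25 × 149000 + 0.75 × 147000 = 37250 + 110250 = 147500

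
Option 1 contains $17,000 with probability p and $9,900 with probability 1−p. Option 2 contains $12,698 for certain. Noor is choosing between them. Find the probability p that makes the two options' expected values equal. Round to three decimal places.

p = 0.394

p·17000 + (1−p)·9900 = 12698
7100p + 9900 = 12698
p = (12698 − 9900) / 7100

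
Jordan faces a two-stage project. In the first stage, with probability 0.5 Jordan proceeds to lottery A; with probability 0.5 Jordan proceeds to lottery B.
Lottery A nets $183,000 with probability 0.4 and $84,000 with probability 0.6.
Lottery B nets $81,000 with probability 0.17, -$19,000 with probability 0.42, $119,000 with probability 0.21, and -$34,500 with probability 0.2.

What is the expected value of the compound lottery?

$73,740

EV(A) = 0.4 × 183000 + 0.6 × 84000 = 73200 + 50400 = 123600
EV(B) = 0.17 × 81000 + 0.42 × (-19000) + 0.21 × 119000 + 0.2 × (-34500) = 13770 − 7980 + 24990 − 6900 = 23880
Overall = 0.5 × 123600 + 0.5 × 23880 = 61800 + 11940 = 73740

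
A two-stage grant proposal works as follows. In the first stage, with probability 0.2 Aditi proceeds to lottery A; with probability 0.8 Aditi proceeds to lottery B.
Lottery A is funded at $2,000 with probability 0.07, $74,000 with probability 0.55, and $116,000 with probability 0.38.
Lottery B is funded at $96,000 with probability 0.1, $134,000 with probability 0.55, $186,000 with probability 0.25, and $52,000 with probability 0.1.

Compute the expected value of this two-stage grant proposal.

EV(A) = 0.07 × 2000 + 0.55 × 74000 + 0.38 × 116000 = 140 + 40700 + 44080 = 84920
EV(B) = 0.1 × 96000 + 0.55 × 134000 + 0.25 × 186000 + 0.1 × 52000 = 9600 + 73700 + 46500 + 5200 = 135000
Overall = 0.2 × 84920 + 0.8 × 135000 = 16984 + 108000 = 124984

$124,984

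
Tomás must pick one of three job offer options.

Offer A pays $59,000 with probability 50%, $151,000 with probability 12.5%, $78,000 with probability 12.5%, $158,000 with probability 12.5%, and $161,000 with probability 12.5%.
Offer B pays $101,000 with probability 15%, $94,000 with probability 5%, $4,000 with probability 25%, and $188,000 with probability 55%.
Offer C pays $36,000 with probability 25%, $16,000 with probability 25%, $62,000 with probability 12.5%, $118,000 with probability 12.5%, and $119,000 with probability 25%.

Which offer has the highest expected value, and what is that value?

Offer B ($124,250)

Offer A = 0.5 × 59000 + 0.125 × 151000 + 0.125 × 78000 + 0.125 × 158000 + 0.125 × 161000 = 29500 + 18875 + 9750 + 19750 + 20125 = 98000
Offer B = 0.15 × 101000 + 0.05 × 94000 + 0.25 × 4000 + 0.55 × 188000 = 15150 + 4700 + 1000 + 103400 = 124250
Offer C = 0.25 × 36000 + 0.25 × 16000 + 0.125 × 62000 + 0.125 × 118000 + 0.25 × 119000 = 9000 + 4000 + 7750 + 14750 + 29750 = 65250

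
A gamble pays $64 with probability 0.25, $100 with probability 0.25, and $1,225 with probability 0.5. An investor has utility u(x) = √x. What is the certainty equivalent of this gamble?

E[u] = 0.25·√64 + 0.25·√100 + 0.5·√1225 = 0.25·8 + 0.25·10 + 0.5·35 = 22
CE = (22)² = 484

$484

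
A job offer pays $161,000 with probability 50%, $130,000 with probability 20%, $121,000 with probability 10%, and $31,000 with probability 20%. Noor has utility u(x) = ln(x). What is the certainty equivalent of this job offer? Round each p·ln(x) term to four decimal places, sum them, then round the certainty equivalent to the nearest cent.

E[u] = 0.5·ln(161000) + 0.2·ln(130000) + 0.1·ln(121000) + 0.2·ln(31000) = 5.9946 + 2.3551 + 1.1704 + 2.0683 = 11.5884
CE = e^11.5884 ≈ 107839.58

$107,839.58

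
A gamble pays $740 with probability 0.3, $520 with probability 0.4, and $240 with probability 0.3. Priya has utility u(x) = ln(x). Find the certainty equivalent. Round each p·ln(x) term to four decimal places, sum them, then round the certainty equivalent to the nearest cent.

$458.38

E[u] = 0.3·ln(740) + 0.4·ln(520) + 0.3·ln(240) = 1.9820 + 2.5015 + 1.6442 = 6.1277
CE = e^6.1277 ≈ 458.38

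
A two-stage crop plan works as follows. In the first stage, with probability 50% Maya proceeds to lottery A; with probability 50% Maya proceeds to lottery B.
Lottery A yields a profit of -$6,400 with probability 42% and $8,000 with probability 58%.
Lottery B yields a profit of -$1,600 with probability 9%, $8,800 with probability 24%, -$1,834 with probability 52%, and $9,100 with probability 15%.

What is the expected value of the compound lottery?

$2,165.66

EV(A) = 0.42 × (-6400) + 0.58 × 8000 = -2688 + 4640 = 1952
EV(B) = 0.09 × (-1600) + 0.24 × 8800 + 0.52 × (-1834) + 0.15 × 9100 = -144 + 2112 − 953.68 + 1365 = 2379.32
Overall = 0.5 × 1952 + 0.5 × 2379.32 = 976 + 1189.66 = 2165.66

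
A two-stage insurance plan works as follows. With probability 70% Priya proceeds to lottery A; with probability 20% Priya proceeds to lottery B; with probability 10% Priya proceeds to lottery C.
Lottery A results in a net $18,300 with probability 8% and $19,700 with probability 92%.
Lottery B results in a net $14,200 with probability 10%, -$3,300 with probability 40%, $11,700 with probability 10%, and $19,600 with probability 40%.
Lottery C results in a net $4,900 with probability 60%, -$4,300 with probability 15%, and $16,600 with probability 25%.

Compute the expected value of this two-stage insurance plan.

$16,178.10

EV(A) = 0.08 × 18300 + 0.92 × 19700 = 1464 + 18124 = 19588
EV(B) = 0.1 × 14200 + 0.4 × (-3300) + 0.1 × 11700 + 0.4 × 19600 = 1420 − 1320 + 1170 + 7840 = 9110
EV(C) = 0.6 × 4900 + 0.15 × (-4300) + 0.25 × 16600 = 2940 − 645 + 4150 = 6445
Overall = 0.7 × 19588 + 0.2 × 9110 + 0.1 × 6445 = 13711.6 + 1822 + 644.5 = 16178.1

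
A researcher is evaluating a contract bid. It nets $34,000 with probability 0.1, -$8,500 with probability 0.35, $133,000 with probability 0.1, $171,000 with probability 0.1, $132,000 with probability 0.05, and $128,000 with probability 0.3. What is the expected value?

EV = 0.1 × 34000 + 0.35 × (-8500) + 0.1 × 133000 + 0.1 × 171000 + 0.05 × 132000 + 0.3 × 128000 = 3400 − 2975 + 13300 + 17100 + 6600 + 38400 = 75825

$75,825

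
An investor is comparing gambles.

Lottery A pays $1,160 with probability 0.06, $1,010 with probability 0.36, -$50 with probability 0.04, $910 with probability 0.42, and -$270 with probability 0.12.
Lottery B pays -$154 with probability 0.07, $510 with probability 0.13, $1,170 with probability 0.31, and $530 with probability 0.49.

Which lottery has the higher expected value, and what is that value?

Lottery A = 0.06 × 1160 + 0.36 × 1010 + 0.04 × (-50) + 0.42 × 910 + 0.12 × (-270) = 69.6 + 363.6 − 2 + 382.2 − 32.4 = 781
Lottery B = 0.07 × (-154) + 0.13 × 510 + 0.31 × 1170 + 0.49 × 530 = -10.78 + 66.3 + 362.7 + 259.7 = 677.92

Lottery A ($781)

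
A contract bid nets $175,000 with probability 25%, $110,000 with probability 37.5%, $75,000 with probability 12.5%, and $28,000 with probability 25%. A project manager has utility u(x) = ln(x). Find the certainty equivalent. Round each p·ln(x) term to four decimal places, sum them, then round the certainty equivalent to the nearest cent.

E[u] = 0.25·ln(175000) + 0.375·ln(110000) + 0.125·ln(75000) + 0.25·ln(28000) = 3.0181 + 4.3531 + 1.4032 + 2.5600 = 11.3344
CE = e^11.3344 ≈ 83650.28

$83,650.28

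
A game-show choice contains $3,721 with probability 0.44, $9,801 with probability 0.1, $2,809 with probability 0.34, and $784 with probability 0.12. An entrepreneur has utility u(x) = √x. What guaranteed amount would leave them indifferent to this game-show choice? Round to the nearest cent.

E[u] = 0.44·√3721 + 0.1·√9801 + 0.34·√2809 + 0.12·√784 = 0.44·61 + 0.1·99 + 0.34·53 + 0.12·28 = 58.12
CE = (58.12)² = 3377.9344

$3,377.93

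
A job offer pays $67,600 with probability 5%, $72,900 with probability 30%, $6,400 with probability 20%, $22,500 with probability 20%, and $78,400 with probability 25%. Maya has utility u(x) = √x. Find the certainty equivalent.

E[u] = 0.05·√67600 + 0.3·√72900 + 0.2·√6400 + 0.2·√22500 + 0.25·√78400 = 0.05·260 + 0.3·270 + 0.2·80 + 0.2·150 + 0.25·280 = 210
CE = (210)² = 44100

$44,100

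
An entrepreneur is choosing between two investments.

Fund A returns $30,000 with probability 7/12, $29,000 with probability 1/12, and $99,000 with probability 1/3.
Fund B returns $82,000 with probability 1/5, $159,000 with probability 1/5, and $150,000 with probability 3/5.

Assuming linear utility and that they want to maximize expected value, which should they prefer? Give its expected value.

Fund A = 7/12 × 30000 + 1/12 × 29000 + 1/3 × 99000 = 17500 + 2416.6667 + 33000 = 52916.6667
Fund B = 1/5 × 82000 + 1/5 × 159000 + 3/5 × 150000 = 16400 + 31800 + 90000 = 138200

Fund B ($138,200)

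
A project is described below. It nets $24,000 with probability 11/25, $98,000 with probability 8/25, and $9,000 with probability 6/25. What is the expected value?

EV = 11/25 × 24000 + 8/25 × 98000 + 6/25 × 9000 = 10560 + 31360 + 2160 = 44080

$44,080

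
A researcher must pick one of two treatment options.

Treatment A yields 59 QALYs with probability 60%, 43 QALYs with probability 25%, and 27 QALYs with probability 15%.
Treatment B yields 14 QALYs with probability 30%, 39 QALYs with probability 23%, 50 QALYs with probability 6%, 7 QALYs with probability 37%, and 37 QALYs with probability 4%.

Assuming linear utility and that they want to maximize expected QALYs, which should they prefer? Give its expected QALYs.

Treatment A = 0.6 × 59 + 0.25 × 43 + 0.15 × 27 = 35.4 + 10.75 + 4.05 = 50.2
Treatment B = 0.3 × 14 + 0.23 × 39 + 0.06 × 50 + 0.37 × 7 + 0.04 × 37 = 4.2 + 8.97 + 3 + 2.59 + 1.48 = 20.24

Treatment A (50.2 QALYs)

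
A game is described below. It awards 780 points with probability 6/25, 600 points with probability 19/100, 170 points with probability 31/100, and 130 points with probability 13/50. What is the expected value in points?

EV = 6/25 × 780 + 19/100 × 600 + 31/100 × 170 + 13/50 × 130 = 187.2 + 114 + 52.7 + 33.8 = 387.7

387.7 points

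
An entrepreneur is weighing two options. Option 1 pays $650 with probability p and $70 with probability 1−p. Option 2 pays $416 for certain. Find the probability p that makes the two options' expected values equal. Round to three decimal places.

p = 0.597

p·650 + (1−p)·70 = 416
580p + 70 = 416
p = (416 − 70) / 580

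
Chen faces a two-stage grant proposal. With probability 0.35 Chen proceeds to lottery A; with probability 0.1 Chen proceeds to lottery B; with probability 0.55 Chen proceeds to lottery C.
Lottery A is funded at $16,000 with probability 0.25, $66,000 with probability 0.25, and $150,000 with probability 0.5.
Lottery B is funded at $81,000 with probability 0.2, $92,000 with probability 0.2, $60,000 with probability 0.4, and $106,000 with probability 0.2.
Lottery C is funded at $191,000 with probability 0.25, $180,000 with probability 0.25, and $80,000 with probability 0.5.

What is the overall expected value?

$114,417.50

EV(A) = 0.25 × 16000 + 0.25 × 66000 + 0.5 × 150000 = 4000 + 16500 + 75000 = 95500
EV(B) = 0.2 × 81000 + 0.2 × 92000 + 0.4 × 60000 + 0.2 × 106000 = 16200 + 18400 + 24000 + 21200 = 79800
EV(C) = 0.25 × 191000 + 0.25 × 180000 + 0.5 × 80000 = 47750 + 45000 + 40000 = 132750
Overall = 0.35 × 95500 + 0.1 × 79800 + 0.55 × 132750 = 33425 + 7980 + 73012.5 = 114417.5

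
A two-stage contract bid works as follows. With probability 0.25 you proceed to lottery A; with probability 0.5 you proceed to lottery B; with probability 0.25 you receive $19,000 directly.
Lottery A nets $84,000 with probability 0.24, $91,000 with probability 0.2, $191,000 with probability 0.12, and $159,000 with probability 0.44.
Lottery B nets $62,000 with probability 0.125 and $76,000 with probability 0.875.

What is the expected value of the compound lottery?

$74,685

EV(A) = 0.24 × 84000 + 0.2 × 91000 + 0.12 × 191000 + 0.44 × 159000 = 20160 + 18200 + 22920 + 69960 = 131240
EV(B) = 0.125 × 62000 + 0.875 × 76000 = 7750 + 66500 = 74250
Branch C: 19000 (certain)
Overall = 0.25 × 131240 + 0.5 × 74250 + 0.25 × 19000 = 32810 + 37125 + 4750 = 74685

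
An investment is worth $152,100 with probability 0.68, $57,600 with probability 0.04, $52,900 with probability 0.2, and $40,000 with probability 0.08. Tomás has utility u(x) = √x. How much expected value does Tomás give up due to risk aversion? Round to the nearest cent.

E[u] = 0.68·√152100 + 0.04·√57600 + 0.2·√52900 + 0.08·√40000 = 0.68·390 + 0.04·240 + 0.2·230 + 0.08·200 = 336.8
CE = (336.8)² = 113434.24
Risk premium = EV − CE = 119512 − 113434.24 = 6077.76

$6,077.76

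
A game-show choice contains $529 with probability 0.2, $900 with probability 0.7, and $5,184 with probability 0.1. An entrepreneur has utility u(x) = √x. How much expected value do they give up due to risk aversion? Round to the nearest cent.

E[u] = 0.2·√529 + 0.7·√900 + 0.1·√5184 = 0.2·23 + 0.7·30 + 0.1·72 = 32.8
CE = (32.8)² = 1075.84
Risk premium = EV − CE = 1254.2 − 1075.84 = 178.36

$178.36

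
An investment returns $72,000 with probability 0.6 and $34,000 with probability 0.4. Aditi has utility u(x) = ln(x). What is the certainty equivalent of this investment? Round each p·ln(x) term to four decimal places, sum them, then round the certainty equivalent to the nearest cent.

$53,332.44

E[u] = 0.6·ln(72000) + 0.4·ln(34000) = 6.7107 + 4.1736 = 10.8843
CE = e^10.8843 ≈ 53332.44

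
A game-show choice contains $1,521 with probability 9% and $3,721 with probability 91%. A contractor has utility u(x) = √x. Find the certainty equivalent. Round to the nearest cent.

E[u] = 0.09·√1521 + 0.91·√3721 = 0.09·39 + 0.91·61 = 59.02
CE = (59.02)² = 3483.3604

$3,483.36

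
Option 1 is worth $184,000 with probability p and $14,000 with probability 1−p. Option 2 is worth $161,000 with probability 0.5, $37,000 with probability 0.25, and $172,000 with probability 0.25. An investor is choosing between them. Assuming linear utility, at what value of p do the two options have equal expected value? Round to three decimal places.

p = 0.699

EV(Option 2) = 0.5 × 161000 + 0.25 × 37000 + 0.25 × 172000 = 80500 + 9250 + 43000 = 132750
p·184000 + (1−p)·14000 = 132750
170000p + 14000 = 132750
p = (132750 − 14000) / 170000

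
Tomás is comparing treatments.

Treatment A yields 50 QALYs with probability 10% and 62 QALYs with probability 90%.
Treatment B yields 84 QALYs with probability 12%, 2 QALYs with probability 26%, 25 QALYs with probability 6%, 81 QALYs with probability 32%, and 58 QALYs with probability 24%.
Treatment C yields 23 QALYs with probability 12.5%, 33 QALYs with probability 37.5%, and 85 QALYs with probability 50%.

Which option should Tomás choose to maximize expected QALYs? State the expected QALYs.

Treatment A = 0.1 × 50 + 0.9 × 62 = 5 + 55.8 = 60.8
Treatment B = 0.12 × 84 + 0.26 × 2 + 0.06 × 25 + 0.32 × 81 + 0.24 × 58 = 10.08 + 0.52 + 1.5 + 25.92 + 13.92 = 51.94
Treatment C = 0.125 × 23 + 0.375 × 33 + 0.5 × 85 = 2.875 + 12.375 + 42.5 = 57.75

Treatment A (60.8 QALYs)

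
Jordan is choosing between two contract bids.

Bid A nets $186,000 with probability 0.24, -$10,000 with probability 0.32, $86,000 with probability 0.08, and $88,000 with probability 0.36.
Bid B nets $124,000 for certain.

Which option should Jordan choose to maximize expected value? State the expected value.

Bid A = 0.24 × 186000 + 0.32 × (-10000) + 0.08 × 86000 + 0.36 × 88000 = 44640 − 3200 + 6880 + 31680 = 80000
Bid B: 124000 (certain)

Bid B ($124,000)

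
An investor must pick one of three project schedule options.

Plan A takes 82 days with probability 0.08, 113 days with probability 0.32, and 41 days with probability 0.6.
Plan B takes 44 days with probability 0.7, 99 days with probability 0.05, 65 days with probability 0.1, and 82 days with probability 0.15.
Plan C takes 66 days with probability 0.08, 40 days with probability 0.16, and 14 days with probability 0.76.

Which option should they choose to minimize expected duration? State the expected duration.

Plan A = 0.08 × 82 + 0.32 × 113 + 0.6 × 41 = 6.56 + 36.16 + 24.6 = 67.32
Plan B = 0.7 × 44 + 0.05 × 99 + 0.1 × 65 + 0.15 × 82 = 30.8 + 4.95 + 6.5 + 12.3 = 54.55
Plan C = 0.08 × 66 + 0.16 × 40 + 0.76 × 14 = 5.28 + 6.4 + 10.64 = 22.32

Plan C (22.32 days)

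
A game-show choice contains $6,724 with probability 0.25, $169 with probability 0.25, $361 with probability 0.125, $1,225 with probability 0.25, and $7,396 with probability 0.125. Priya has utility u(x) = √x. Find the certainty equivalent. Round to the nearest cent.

$2,081.64

E[u] = 0.25·√6724 + 0.25·√169 + 0.125·√361 + 0.25·√1225 + 0.125·√7396 = 0.25·82 + 0.25·13 + 0.125·19 + 0.25·35 + 0.125·86 = 45.625
CE = (45.625)² = 2081.640625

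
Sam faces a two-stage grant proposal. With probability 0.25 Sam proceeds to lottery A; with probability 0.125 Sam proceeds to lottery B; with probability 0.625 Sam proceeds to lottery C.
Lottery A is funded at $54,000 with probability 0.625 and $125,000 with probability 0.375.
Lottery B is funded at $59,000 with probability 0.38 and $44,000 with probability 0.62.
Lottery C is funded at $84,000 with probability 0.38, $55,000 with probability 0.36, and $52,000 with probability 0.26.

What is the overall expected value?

$67,143.75

EV(A) = 0.625 × 54000 + 0.375 × 125000 = 33750 + 46875 = 80625
EV(B) = 0.38 × 59000 + 0.62 × 44000 = 22420 + 27280 = 49700
EV(C) = 0.38 × 84000 + 0.36 × 55000 + 0.26 × 52000 = 31920 + 19800 + 13520 = 65240
Overall = 0.25 × 80625 + 0.125 × 49700 + 0.625 × 65240 = 20156.25 + 6212.5 + 40775 = 67143.75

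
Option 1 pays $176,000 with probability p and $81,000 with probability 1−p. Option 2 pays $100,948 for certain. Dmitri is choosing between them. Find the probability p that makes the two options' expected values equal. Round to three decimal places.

p·176000 + (1−p)·81000 = 100948
95000p + 81000 = 100948
p = (100948 − 81000) / 95000

p = 0.210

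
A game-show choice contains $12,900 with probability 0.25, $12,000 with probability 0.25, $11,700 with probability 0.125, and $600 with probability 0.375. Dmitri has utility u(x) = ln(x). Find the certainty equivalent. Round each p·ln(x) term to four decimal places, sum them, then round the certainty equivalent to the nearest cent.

$3,960.40

E[u] = 0.25·ln(12900) + 0.25·ln(12000) + 0.125·ln(11700) + 0.375·ln(600) = 2.3662 + 2.3482 + 1.1709 + 2.3988 = 8.2841
CE = e^8.2841 ≈ 3960.40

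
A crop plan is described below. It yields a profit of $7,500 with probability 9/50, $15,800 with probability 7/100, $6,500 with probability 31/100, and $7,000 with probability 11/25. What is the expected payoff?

$7,551

EV = 9/50 × 7500 + 7/100 × 15800 + 31/100 × 6500 + 11/25 × 7000 = 1350 + 1106 + 2015 + 3080 = 7551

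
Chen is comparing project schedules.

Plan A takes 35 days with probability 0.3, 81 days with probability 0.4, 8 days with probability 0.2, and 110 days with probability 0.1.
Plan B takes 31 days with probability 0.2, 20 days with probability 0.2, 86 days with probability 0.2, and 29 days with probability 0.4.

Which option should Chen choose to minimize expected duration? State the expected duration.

Plan A = 0.3 × 35 + 0.4 × 81 + 0.2 × 8 + 0.1 × 110 = 10.5 + 32.4 + 1.6 + 11 = 55.5
Plan B = 0.2 × 31 + 0.2 × 20 + 0.2 × 86 + 0.4 × 29 = 6.2 + 4 + 17.2 + 11.6 = 39

Plan B (39 days)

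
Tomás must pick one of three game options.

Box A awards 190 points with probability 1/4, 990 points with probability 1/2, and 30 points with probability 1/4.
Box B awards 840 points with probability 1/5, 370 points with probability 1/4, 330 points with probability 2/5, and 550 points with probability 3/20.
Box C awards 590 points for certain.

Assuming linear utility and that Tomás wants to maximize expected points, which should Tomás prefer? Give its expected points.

Box C (590 points)

Box A = 1/4 × 190 + 1/2 × 990 + 1/4 × 30 = 47.5 + 495 + 7.5 = 550
Box B = 1/5 × 840 + 1/4 × 370 + 2/5 × 330 + 3/20 × 550 = 168 + 92.5 + 132 + 82.5 = 475
Box C: 590 (certain)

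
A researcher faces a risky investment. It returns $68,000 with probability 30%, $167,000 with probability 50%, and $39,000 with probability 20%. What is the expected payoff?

$111,700

EV = 0.3 × 68000 + 0.5 × 167000 + 0.2 × 39000 = 20400 + 83500 + 7800 = 111700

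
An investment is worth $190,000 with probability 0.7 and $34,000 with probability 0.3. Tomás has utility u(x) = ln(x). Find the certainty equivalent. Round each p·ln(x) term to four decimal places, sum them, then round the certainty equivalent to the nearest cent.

E[u] = 0.7·ln(190000) + 0.3·ln(34000) = 8.5083 + 3.1302 = 11.6385
CE = e^11.6385 ≈ 113379.97

$113,379.97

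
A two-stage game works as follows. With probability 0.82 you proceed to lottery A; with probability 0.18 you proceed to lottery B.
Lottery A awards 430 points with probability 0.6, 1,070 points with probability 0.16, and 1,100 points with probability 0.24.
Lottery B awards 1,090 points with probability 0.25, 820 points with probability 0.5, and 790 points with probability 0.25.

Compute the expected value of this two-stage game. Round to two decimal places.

EV(A) = 0.6 × 430 + 0.16 × 1070 + 0.24 × 1100 = 258 + 171.2 + 264 = 693.2
EV(B) = 0.25 × 1090 + 0.5 × 820 + 0.25 × 790 = 272.5 + 410 + 197.5 = 880
Overall = 0.82 × 693.2 + 0.18 × 880 = 568.424 + 158.4 = 726.824

726.82 points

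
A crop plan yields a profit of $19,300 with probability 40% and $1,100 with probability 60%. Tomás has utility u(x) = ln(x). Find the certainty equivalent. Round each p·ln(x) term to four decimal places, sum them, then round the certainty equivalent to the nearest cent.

$3,459.57

E[u] = 0.4·ln(19300) + 0.6·ln(1100) = 3.9471 + 4.2018 = 8.1489
CE = e^8.1489 ≈ 3459.57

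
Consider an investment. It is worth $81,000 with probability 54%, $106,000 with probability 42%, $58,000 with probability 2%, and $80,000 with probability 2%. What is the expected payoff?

EV = 0.54 × 81000 + 0.42 × 106000 + 0.02 × 58000 + 0.02 × 80000 = 43740 + 44520 + 1160 + 1600 = 91020

$91,020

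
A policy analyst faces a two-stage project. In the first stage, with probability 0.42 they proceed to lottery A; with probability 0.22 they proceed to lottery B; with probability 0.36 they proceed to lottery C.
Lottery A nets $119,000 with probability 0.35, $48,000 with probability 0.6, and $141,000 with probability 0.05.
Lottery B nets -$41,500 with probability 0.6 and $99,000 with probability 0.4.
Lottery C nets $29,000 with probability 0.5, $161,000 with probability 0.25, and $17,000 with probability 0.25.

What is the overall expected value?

EV(A) = 0.35 × 119000 + 0.6 × 48000 + 0.05 × 141000 = 41650 + 28800 + 7050 = 77500
EV(B) = 0.6 × (-41500) + 0.4 × 99000 = -24900 + 39600 = 14700
EV(C) = 0.5 × 29000 + 0.25 × 161000 + 0.25 × 17000 = 14500 + 40250 + 4250 = 59000
Overall = 0.42 × 77500 + 0.22 × 14700 + 0.36 × 59000 = 32550 + 3234 + 21240 = 57024

$57,024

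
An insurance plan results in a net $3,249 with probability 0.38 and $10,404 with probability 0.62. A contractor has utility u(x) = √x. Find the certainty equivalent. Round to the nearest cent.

E[u] = 0.38·√3249 + 0.62·√10404 = 0.38·57 + 0.62·102 = 84.9
CE = (84.9)² = 7208.01

$7,208.01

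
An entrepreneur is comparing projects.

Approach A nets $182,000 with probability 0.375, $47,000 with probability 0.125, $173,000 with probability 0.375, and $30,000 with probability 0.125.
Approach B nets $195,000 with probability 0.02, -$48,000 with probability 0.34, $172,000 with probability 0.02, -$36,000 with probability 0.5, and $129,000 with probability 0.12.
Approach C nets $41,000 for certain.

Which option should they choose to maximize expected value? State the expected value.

Approach A = 0.375 × 182000 + 0.125 × 47000 + 0.375 × 173000 + 0.125 × 30000 = 68250 + 5875 + 64875 + 3750 = 142750
Approach B = 0.02 × 195000 + 0.34 × (-48000) + 0.02 × 172000 + 0.5 × (-36000) + 0.12 × 129000 = 3900 − 16320 + 3440 − 18000 + 15480 = -11500
Approach C: 41000 (certain)

Approach A ($142,750)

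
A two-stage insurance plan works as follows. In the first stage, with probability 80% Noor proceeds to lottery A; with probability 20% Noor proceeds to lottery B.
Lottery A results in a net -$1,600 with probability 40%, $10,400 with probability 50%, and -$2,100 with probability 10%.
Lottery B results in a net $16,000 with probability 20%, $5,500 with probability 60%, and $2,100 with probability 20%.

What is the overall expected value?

$4,864

EV(A) = 0.4 × (-1600) + 0.5 × 10400 + 0.1 × (-2100) = -640 + 5200 − 210 = 4350
EV(B) = 0.2 × 16000 + 0.6 × 5500 + 0.2 × 2100 = 3200 + 3300 + 420 = 6920
Overall = 0.8 × 4350 + 0.2 × 6920 = 3480 + 1384 = 4864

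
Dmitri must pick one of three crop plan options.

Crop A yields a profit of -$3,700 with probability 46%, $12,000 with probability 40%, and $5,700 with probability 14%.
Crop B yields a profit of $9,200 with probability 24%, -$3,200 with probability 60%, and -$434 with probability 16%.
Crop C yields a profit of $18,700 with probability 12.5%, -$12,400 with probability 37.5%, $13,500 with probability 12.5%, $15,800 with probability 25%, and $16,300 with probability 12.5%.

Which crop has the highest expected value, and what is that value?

Crop A = 0.46 × (-3700) + 0.4 × 12000 + 0.14 × 5700 = -1702 + 4800 + 798 = 3896
Crop B = 0.24 × 9200 + 0.6 × (-3200) + 0.16 × (-434) = 2208 − 1920 − 69.44 = 218.56
Crop C = 0.125 × 18700 + 0.375 × (-12400) + 0.125 × 13500 + 0.25 × 15800 + 0.125 × 16300 = 2337.5 − 4650 + 1687.5 + 3950 + 2037.5 = 5362.5

Crop C ($5,362.50)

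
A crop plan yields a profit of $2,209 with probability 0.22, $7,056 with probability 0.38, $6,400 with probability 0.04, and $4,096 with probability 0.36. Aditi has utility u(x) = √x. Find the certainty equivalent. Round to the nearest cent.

$4,692.25

E[u] = 0.22·√2209 + 0.38·√7056 + 0.04·√6400 + 0.36·√4096 = 0.22·47 + 0.38·84 + 0.04·80 + 0.36·64 = 68.5
CE = (68.5)² = 4692.25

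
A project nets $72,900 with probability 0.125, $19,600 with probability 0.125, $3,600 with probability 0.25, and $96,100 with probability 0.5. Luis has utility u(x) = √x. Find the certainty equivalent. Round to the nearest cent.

$48,951.56

E[u] = 0.125·√72900 + 0.125·√19600 + 0.25·√3600 + 0.5·√96100 = 0.125·270 + 0.125·140 + 0.25·60 + 0.5·310 = 221.25
CE = (221.25)² = 48951.5625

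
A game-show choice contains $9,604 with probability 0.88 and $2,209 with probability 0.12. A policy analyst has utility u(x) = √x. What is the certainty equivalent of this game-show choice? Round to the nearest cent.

$8,441.93

E[u] = 0.88·√9604 + 0.12·√2209 = 0.88·98 + 0.12·47 = 91.88
CE = (91.88)² = 8441.9344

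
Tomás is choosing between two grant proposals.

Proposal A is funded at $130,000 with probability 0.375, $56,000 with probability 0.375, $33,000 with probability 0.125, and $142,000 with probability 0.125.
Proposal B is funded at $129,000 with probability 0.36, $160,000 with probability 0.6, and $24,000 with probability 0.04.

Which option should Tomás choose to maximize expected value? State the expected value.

Proposal B ($143,400)

Proposal A = 0.375 × 130000 + 0.375 × 56000 + 0.125 × 33000 + 0.125 × 142000 = 48750 + 21000 + 4125 + 17750 = 91625
Proposal B = 0.36 × 129000 + 0.6 × 160000 + 0.04 × 24000 = 46440 + 96000 + 960 = 143400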